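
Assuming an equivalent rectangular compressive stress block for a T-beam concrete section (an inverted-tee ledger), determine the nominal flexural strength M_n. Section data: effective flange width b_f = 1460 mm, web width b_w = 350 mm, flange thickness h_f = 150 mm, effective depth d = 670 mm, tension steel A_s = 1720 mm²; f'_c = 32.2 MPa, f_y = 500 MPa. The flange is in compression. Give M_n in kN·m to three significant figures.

Tension: T = A_s f_y = 1720 × 500 = 860000 N.
Try a within the flange: a = T/(0.85 f'_c b_f) = 860000/(0.85 × 32.2 × 1460) = 21.52 mm.
Since a = 21.52 ≤ h_f = 150 mm, the stress block lies entirely in the flange; analyse as a rectangular beam of width b_f.
M_n = T(d − a/2) = 860000 × (670 − 10.76) = 566.95 × 10⁶ N·mm.
M_n = 566.95 kN·m.

M_n ≈ 567 kN·m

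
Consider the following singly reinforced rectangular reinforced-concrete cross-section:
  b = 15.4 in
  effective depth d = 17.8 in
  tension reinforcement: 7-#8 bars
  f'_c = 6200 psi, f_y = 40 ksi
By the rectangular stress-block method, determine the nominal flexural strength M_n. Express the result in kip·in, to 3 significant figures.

A_s = 7 × 0.79 = 5.53 in².
T = A_s f_y = 5.53 × 40 = 221.2 kips.
a = T/(0.85 f'_c b) = 221.2/(0.85 × 6.2 × 15.4) = 2.726 in.
M_n = T(d − a/2) = 221.2 × (17.8 − 1.363) = 3635.9 kip·in.

M_n ≈ 3640 kip·in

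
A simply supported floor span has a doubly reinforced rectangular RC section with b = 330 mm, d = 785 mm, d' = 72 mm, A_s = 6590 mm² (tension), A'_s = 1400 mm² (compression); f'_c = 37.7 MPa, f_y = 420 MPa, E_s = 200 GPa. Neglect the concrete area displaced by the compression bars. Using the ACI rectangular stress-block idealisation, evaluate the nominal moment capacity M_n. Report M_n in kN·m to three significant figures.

Assume both tension and compression steel yield.
Net tension couple steel: A_s − A'_s = 5190 mm².
a = (A_s − A'_s) f_y / (0.85 f'_c b) = 2179800/(0.85 × 37.7 × 330) = 206.13 mm.
c = a/β₁ = 206.13/0.781 = 263.93 mm; ε'_s = 0.003(c − d')/c = 0.0022 ≥ f_y/E_s = 0.0021, so compression steel does yield.
M_n = (A_s − A'_s) f_y (d − a/2) + A'_s f_y (d − d') = [2179800 × (785 − 103.065) + 588000 × (785 − 72)] × 10⁻⁶ = 1486.48 + 419.24 = 1905.72 kN·m.

M_n ≈ 1910 kN·m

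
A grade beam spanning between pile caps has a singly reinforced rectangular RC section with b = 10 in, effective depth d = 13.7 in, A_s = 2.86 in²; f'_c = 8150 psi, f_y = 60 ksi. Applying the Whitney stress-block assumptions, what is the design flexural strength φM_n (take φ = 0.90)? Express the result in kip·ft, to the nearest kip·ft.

T = A_s f_y = 2.86 × 60 = 171.6 kips.
a = T/(0.85 f'_c b) = 171.6/(0.85 × 8.15 × 10) = 2.477 in.
M_n = T(d − a/2) = 171.6 × (13.7 − 1.2385) = 2138.4 kip·in = 2138.4/12 = 178.20 kip·ft.
φM_n = 0.90 × 178.20 = 160.38 kip·ft.

φM_n ≈ 160 kip·ft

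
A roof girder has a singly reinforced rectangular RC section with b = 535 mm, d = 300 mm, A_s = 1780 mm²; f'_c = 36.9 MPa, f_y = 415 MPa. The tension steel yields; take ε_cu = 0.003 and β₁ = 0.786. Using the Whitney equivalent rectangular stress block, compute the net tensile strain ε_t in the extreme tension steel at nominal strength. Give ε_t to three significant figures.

ε_t ≈ 0.0131

a = A_s f_y/(0.85 f'_c b) = 44.02 mm.
β₁ = 0.786, so c = a/β₁ = 44.02/0.786 = 56.01 mm.
From the linear strain diagram with ε_cu = 0.003: ε_t = 0.003 (d − c)/c = 0.003 × (300 − 56.01)/56.01 = 0.0131.
Since ε_t ≥ 0.005, the section is tension-controlled.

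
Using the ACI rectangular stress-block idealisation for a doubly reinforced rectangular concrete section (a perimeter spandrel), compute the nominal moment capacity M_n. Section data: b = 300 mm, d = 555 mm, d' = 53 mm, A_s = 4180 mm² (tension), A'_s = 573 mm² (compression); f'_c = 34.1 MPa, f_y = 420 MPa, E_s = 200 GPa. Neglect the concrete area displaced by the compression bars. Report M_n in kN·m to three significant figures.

M_n ≈ 830 kN·m

Assume both tension and compression steel yield.
Net tension couple steel: A_s − A'_s = 3607 mm².
a = (A_s − A'_s) f_y / (0.85 f'_c b) = 1514940/(0.85 × 34.1 × 300) = 174.22 mm.
c = a/β₁ = 174.22/0.806 = 216.15 mm; ε'_s = 0.003(c − d')/c = 0.0023 ≥ f_y/E_s = 0.0021, so compression steel does yield.
M_n = (A_s − A'_s) f_y (d − a/2) + A'_s f_y (d − d') = [1514940 × (555 − 87.11) + 240660 × (555 − 53)] × 10⁻⁶ = 708.83 + 120.81 = 829.64 kN·m.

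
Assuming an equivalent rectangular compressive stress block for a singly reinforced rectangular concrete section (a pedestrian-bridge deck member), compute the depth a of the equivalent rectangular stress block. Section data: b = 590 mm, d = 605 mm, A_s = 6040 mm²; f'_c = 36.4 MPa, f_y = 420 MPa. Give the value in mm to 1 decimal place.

T = A_s f_y = 6040 × 420 = 2536800 N = 2536.8 kN.
Setting C = 0.85 f'_c a b equal to T: a = 2536800/(0.85 × 36.4 × 590) = 139.0 mm.

a ≈ 139.0 mm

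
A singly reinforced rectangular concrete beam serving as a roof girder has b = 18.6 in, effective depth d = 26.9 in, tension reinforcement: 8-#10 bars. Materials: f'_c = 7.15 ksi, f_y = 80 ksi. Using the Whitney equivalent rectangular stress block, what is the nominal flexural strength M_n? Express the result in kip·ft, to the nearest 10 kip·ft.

M_n ≈ 1580 kip·ft

A_s = 8 × 1.27 = 10.16 in².
T = A_s f_y = 10.16 × 80 = 812.8 kips.
a = T/(0.85 f'_c b) = 812.8/(0.85 × 7.15 × 18.6) = 7.190 in.
M_n = T(d − a/2) = 812.8 × (26.9 − 3.595) = 18942.3 kip·in = 18942.3/12 = 1578.53 kip·ft.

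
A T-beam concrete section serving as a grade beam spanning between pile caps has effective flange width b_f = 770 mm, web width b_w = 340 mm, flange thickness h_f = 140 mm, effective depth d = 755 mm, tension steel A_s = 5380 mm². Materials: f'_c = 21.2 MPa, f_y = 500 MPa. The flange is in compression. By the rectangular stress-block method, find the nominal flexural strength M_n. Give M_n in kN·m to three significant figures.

M_n ≈ 1740 kN·m

Tension: T = A_s f_y = 5380 × 500 = 2690000 N.
Try a within the flange: a = T/(0.85 f'_c b_f) = 2690000/(0.85 × 21.2 × 770) = 193.87 mm.
a = 193.87 > h_f = 140 mm: the block extends into the web. Split into flange-overhang and web parts.
C_f = 0.85 f'_c (b_f − b_w) h_f = 0.85 × 21.2 × (770 − 340) × 140 = 1084804 N.
Remaining web compression depth: a_w = (T − C_f)/(0.85 f'_c b_w) = (2690000 − 1084804)/(0.85 × 21.2 × 340) = 262.00 mm.
M_n = C_f(d − h_f/2) + (T − C_f)(d − a_w/2) = 1084804 × (755 − 70) + 1605196 × (755 − 131) = 743.09 + 1001.64 = 1744.73 × 10⁶ N·mm.
M_n = 1744.73 kN·m.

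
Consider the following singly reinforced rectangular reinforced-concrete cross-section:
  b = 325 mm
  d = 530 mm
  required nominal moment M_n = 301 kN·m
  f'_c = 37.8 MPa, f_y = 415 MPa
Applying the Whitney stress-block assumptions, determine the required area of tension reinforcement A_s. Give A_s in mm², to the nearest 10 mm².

A_s ≈ 1450 mm²

With M_n = 0.85 f'_c a b (d − a/2), solve the quadratic for a:
a = d − √(d² − 2M_n/(0.85 f'_c b)) = 530 − √(530² − 2 × 301×10⁶/(0.85 × 37.8 × 325)) = 57.51 mm.
A_s = 0.85 f'_c a b / f_y = 0.85 × 37.8 × 57.51 × 325 / 415 = 1447.1 mm².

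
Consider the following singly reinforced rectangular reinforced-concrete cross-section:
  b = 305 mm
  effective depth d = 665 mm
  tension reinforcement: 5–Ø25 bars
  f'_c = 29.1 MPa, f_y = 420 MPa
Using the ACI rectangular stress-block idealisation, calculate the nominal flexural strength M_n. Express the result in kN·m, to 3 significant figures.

M_n ≈ 615 kN·m

A_s = 5 × 491 = 2455 mm².
T = A_s f_y = 2455 × 420 = 1031100 N = 1031.1 kN.
From C = T: a = T/(0.85 f'_c b) = 1031100/(0.85 × 29.1 × 305) = 136.67 mm.
M_n = T(d − a/2) = 1031.1 kN × (665 − 68.335) mm = 615.22 kN·m.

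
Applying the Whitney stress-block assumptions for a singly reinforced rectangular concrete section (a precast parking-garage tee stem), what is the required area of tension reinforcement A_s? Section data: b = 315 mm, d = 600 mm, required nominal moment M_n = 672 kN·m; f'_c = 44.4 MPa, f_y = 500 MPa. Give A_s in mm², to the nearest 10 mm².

With M_n = 0.85 f'_c a b (d − a/2), solve the quadratic for a:
a = d − √(d² − 2M_n/(0.85 f'_c b)) = 600 − √(600² − 2 × 672×10⁶/(0.85 × 44.4 × 315)) = 103.06 mm.
A_s = 0.85 f'_c a b / f_y = 0.85 × 44.4 × 103.06 × 315 / 500 = 2450.4 mm².

A_s ≈ 2450 mm²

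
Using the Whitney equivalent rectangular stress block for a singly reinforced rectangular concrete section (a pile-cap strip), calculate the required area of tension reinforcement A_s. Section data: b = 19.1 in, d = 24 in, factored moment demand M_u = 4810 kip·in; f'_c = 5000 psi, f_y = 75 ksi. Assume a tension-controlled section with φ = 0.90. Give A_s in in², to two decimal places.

M_n = M_u/φ = 4810/0.90 = 5344.44 kip·in.
From M_n = 0.85 f'_c a b (d − a/2):
a = d − √(d² − 2M_n/(0.85 f'_c b)) = 24 − √(24² − 2 × 5344.44/(0.85 × 5 × 19.1)) = 2.921 in.
A_s = 0.85 f'_c a b / f_y = 0.85 × 5 × 2.921 × 19.1 / 75 = 3.161 in².

A_s ≈ 3.16 in²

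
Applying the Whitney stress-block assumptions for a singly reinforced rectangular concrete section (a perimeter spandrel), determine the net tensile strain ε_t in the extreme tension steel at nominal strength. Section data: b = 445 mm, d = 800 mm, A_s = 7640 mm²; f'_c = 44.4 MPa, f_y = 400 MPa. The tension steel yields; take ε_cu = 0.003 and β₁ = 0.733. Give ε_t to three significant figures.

a = A_s f_y/(0.85 f'_c b) = 181.97 mm.
β₁ = 0.733, so c = a/β₁ = 181.97/0.733 = 248.25 mm.
From the linear strain diagram with ε_cu = 0.003: ε_t = 0.003 (d − c)/c = 0.003 × (800 − 248.25)/248.25 = 0.00667.
Since ε_t ≥ 0.005, the section is tension-controlled.

ε_t ≈ 0.00667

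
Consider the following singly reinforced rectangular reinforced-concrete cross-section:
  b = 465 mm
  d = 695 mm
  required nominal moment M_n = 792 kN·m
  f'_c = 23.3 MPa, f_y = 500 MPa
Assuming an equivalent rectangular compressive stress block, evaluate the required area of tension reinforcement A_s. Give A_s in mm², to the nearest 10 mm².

With M_n = 0.85 f'_c a b (d − a/2), solve the quadratic for a:
a = d − √(d² − 2M_n/(0.85 f'_c b)) = 695 − √(695² − 2 × 792×10⁶/(0.85 × 23.3 × 465)) = 137.30 mm.
A_s = 0.85 f'_c a b / f_y = 0.85 × 23.3 × 137.30 × 465 / 500 = 2528.9 mm².

A_s ≈ 2530 mm²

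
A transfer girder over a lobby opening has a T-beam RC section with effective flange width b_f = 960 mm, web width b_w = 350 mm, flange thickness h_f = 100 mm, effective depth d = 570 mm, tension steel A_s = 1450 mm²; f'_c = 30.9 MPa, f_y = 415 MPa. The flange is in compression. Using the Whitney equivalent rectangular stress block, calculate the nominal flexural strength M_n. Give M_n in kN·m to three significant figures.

Tension: T = A_s f_y = 1450 × 415 = 601750 N.
Try a within the flange: a = T/(0.85 f'_c b_f) = 601750/(0.85 × 30.9 × 960) = 23.87 mm.
Since a = 23.87 ≤ h_f = 100 mm, the stress block lies entirely in the flange; analyse as a rectangular beam of width b_f.
M_n = T(d − a/2) = 601750 × (570 − 11.935) = 335.82 × 10⁶ N·mm.
M_n = 335.82 kN·m.

M_n ≈ 336 kN·m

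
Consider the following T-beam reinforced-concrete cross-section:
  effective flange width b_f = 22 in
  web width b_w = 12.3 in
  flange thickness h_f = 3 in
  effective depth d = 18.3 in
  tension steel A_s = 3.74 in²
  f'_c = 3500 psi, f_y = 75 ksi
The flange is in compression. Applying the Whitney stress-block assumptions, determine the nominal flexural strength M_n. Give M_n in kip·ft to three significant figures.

Tension: T = A_s f_y = 3.74 × 75 = 280.5 kips.
Try a within the flange: a = T/(0.85 f'_c b_f) = 280.5/(0.85 × 3.5 × 22) = 4.286 in.
a = 4.286 > h_f = 3 in: the block extends into the web. Split into flange-overhang and web parts.
C_f = 0.85 f'_c (b_f − b_w) h_f = 0.85 × 3.5 × (22 − 12.3) × 3 = 86.6 kips.
Remaining web compression depth: a_w = (T − C_f)/(0.85 f'_c b_w) = (280.5 − 86.6)/(0.85 × 3.5 × 12.3) = 5.299 in.
M_n = C_f(d − h_f/2) + (T − C_f)(d − a_w/2) = 86.6 × (18.3 − 1.5) + 193.9 × (18.3 − 2.6495) = 1454.9 + 3034.6 = 4489.5 kip·in.
M_n = 4489.5/12 = 374.13 kip·ft.

M_n ≈ 374 kip·ft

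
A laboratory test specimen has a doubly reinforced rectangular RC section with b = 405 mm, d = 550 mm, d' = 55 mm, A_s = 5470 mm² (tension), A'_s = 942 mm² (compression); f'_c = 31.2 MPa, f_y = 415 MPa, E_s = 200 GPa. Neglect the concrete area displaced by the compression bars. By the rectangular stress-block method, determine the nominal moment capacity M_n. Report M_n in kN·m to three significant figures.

Assume both tension and compression steel yield.
Net tension couple steel: A_s − A'_s = 4528 mm².
a = (A_s − A'_s) f_y / (0.85 f'_c b) = 1879120/(0.85 × 31.2 × 405) = 174.95 mm.
c = a/β₁ = 174.95/0.827 = 211.55 mm; ε'_s = 0.003(c − d')/c = 0.0022 ≥ f_y/E_s = 0.0021, so compression steel does yield.
M_n = (A_s − A'_s) f_y (d − a/2) + A'_s f_y (d − d') = [1879120 × (550 − 87.475) + 390930 × (550 − 55)] × 10⁻⁶ = 869.14 + 193.51 = 1062.65 kN·m.

M_n ≈ 1060 kN·m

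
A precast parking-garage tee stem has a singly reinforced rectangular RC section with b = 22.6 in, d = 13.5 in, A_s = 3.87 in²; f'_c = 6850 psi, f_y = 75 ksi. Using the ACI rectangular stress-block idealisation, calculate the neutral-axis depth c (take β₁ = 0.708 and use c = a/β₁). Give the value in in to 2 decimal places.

T = A_s f_y = 3.87 × 75 = 290.25 kips.
a = T/(0.85 f'_c b) = 290.25/(0.85 × 6.85 × 22.6) = 2.2057 in.
With β₁ = 0.708, c = a/β₁ = 2.2057/0.708 = 3.12 in.

c ≈ 3.12 in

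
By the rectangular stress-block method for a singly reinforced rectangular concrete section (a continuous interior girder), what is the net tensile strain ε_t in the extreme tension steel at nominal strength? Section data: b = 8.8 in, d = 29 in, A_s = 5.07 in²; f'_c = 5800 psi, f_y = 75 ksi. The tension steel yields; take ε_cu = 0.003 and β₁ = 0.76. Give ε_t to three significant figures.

ε_t ≈ 0.00454

a = A_s f_y/(0.85 f'_c b) = 8.765 in.
β₁ = 0.76, so c = a/β₁ = 8.765/0.76 = 11.533 in.
From the linear strain diagram with ε_cu = 0.003: ε_t = 0.003 (d − c)/c = 0.003 × (29 − 11.533)/11.533 = 0.00454.
ε_t is between 0.004 and 0.005 — transition zone.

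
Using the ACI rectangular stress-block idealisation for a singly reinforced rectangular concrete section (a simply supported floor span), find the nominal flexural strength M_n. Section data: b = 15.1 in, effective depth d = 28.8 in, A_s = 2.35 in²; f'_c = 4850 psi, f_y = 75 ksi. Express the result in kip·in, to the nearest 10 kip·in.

T = A_s f_y = 2.35 × 75 = 176.25 kips.
a = T/(0.85 f'_c b) = 176.25/(0.85 × 4.85 × 15.1) = 2.831 in.
M_n = T(d − a/2) = 176.25 × (28.8 − 1.4155) = 4826.5 kip·in.

M_n ≈ 4830 kip·in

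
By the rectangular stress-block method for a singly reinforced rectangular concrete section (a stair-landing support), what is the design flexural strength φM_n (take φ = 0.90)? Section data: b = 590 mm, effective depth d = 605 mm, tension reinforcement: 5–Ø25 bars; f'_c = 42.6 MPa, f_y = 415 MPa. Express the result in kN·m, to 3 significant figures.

φM_n ≈ 533 kN·m

A_s = 5 × 491 = 2455 mm².
T = A_s f_y = 2455 × 415 = 1018825 N = 1018.825 kN.
From C = T: a = T/(0.85 f'_c b) = 1018825/(0.85 × 42.6 × 590) = 47.69 mm.
M_n = T(d − a/2) = 1018.825 kN × (605 − 23.845) mm = 592.10 kN·m.
φM_n = 0.90 × 592.10 = 532.89 kN·m.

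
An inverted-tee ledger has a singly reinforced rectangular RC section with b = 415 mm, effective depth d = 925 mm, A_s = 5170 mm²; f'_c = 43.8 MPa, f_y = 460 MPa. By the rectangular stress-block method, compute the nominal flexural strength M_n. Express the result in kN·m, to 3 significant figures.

T = A_s f_y = 5170 × 460 = 2378200 N = 2378.2 kN.
From C = T: a = T/(0.85 f'_c b) = 2378200/(0.85 × 43.8 × 415) = 153.92 mm.
M_n = T(d − a/2) = 2378.2 kN × (925 − 76.96) mm = 2016.81 kN·m.

M_n ≈ 2020 kN·m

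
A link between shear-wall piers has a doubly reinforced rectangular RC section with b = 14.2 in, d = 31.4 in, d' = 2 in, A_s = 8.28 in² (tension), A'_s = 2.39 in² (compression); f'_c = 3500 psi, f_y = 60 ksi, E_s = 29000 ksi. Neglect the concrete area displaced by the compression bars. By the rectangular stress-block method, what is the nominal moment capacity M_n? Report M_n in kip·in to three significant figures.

Assume both steels yield.
a = (A_s − A'_s) f_y/(0.85 f'_c b) = (8.28 − 2.39) × 60/(0.85 × 3.5 × 14.2) = 8.365 in.
c = a/β₁ = 8.365/0.85 = 9.841 in; ε'_s = 0.003(c − d')/c = 0.0024 ≥ ε_y = 0.0021, so the compression steel yields.
M_n = (A_s − A'_s) f_y (d − a/2) + A'_s f_y (d − d') = 353.4 × (31.4 − 4.1825) + 143.4 × (31.4 − 2) = 9618.7 + 4216.0 = 13834.7 kip·in.

M_n ≈ 13800 kip·in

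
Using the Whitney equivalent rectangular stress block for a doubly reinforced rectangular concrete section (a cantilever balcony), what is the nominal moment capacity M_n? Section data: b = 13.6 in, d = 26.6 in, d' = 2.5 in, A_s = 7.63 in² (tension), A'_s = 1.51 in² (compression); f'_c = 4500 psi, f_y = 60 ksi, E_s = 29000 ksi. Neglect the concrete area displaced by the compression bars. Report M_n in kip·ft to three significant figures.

M_n ≈ 888 kip·ft

Assume both steels yield.
a = (A_s − A'_s) f_y/(0.85 f'_c b) = (7.63 − 1.51) × 60/(0.85 × 4.5 × 13.6) = 7.059 in.
c = a/β₁ = 7.059/0.825 = 8.556 in; ε'_s = 0.003(c − d')/c = 0.0021 ≥ ε_y = 0.0021, so the compression steel yields.
M_n = (A_s − A'_s) f_y (d − a/2) + A'_s f_y (d − d') = 367.2 × (26.6 − 3.5295) + 90.6 × (26.6 − 2.5) = 8471.5 + 2183.5 = 10655.0 kip·in = 10655.0/12 = 887.92 kip·ft.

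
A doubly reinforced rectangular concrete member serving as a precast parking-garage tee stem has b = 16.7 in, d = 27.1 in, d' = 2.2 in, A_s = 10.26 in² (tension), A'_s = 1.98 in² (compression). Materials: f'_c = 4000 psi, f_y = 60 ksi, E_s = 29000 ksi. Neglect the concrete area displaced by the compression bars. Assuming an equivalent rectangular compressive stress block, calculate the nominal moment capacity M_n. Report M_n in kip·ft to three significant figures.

Assume both steels yield.
a = (A_s − A'_s) f_y/(0.85 f'_c b) = (10.26 − 1.98) × 60/(0.85 × 4 × 16.7) = 8.750 in.
c = a/β₁ = 8.750/0.85 = 10.294 in; ε'_s = 0.003(c − d')/c = 0.0024 ≥ ε_y = 0.0021, so the compression steel yields.
M_n = (A_s − A'_s) f_y (d − a/2) + A'_s f_y (d − d') = 496.8 × (27.1 − 4.375) + 118.8 × (27.1 − 2.2) = 11289.8 + 2958.1 = 14247.9 kip·in = 14247.9/12 = 1187.33 kip·ft.

M_n ≈ 1190 kip·ft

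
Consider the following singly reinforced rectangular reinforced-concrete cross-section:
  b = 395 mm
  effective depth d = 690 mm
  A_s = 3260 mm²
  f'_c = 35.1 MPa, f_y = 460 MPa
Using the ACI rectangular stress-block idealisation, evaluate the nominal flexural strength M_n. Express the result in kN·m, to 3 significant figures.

T = A_s f_y = 3260 × 460 = 1499600 N = 1499.6 kN.
From C = T: a = T/(0.85 f'_c b) = 1499600/(0.85 × 35.1 × 395) = 127.25 mm.
M_n = T(d − a/2) = 1499.6 kN × (690 − 63.625) mm = 939.31 kN·m.

M_n ≈ 939 kN·m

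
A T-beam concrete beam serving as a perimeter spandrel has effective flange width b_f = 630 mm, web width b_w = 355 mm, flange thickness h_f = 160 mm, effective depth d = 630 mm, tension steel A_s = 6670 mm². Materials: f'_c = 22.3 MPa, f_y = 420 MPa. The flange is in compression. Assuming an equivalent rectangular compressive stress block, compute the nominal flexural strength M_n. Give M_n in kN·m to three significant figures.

Tension: T = A_s f_y = 6670 × 420 = 2801400 N.
Try a within the flange: a = T/(0.85 f'_c b_f) = 2801400/(0.85 × 22.3 × 630) = 234.59 mm.
a = 234.59 > h_f = 160 mm: the block extends into the web. Split into flange-overhang and web parts.
C_f = 0.85 f'_c (b_f − b_w) h_f = 0.85 × 22.3 × (630 − 355) × 160 = 834020 N.
Remaining web compression depth: a_w = (T − C_f)/(0.85 f'_c b_w) = (2801400 − 834020)/(0.85 × 22.3 × 355) = 292.37 mm.
M_n = C_f(d − h_f/2) + (T − C_f)(d − a_w/2) = 834020 × (630 − 80) + 1967380 × (630 − 146.185) = 458.71 + 951.85 = 1410.56 × 10⁶ N·mm.
M_n = 1410.56 kN·m.

M_n ≈ 1410 kN·m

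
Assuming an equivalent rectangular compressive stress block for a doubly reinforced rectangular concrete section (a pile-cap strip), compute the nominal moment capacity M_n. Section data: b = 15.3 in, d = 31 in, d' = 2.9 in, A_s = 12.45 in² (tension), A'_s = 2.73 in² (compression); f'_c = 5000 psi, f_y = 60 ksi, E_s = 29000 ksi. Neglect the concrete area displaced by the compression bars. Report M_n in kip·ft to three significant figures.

Assume both steels yield.
a = (A_s − A'_s) f_y/(0.85 f'_c b) = (12.45 − 2.73) × 60/(0.85 × 5 × 15.3) = 8.969 in.
c = a/β₁ = 8.969/0.8 = 11.211 in; ε'_s = 0.003(c − d')/c = 0.0022 ≥ ε_y = 0.0021, so the compression steel yields.
M_n = (A_s − A'_s) f_y (d − a/2) + A'_s f_y (d − d') = 583.2 × (31 − 4.4845) + 163.8 × (31 − 2.9) = 15463.8 + 4602.8 = 20066.6 kip·in = 20066.6/12 = 1672.22 kip·ft.

M_n ≈ 1670 kip·ft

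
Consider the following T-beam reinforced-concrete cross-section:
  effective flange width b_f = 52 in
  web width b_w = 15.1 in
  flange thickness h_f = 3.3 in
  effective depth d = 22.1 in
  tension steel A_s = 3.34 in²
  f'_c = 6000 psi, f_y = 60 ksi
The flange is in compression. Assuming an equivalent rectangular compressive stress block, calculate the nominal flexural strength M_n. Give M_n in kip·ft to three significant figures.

Tension: T = A_s f_y = 3.34 × 60 = 200.4 kips.
Try a within the flange: a = T/(0.85 f'_c b_f) = 200.4/(0.85 × 6 × 52) = 0.756 in.
Since a = 0.756 ≤ h_f = 3.3 in, the stress block lies entirely in the flange; analyse as a rectangular beam of width b_f.
M_n = T(d − a/2) = 200.4 × (22.1 − 0.378) = 4353.1 kip·in.
M_n = 4353.1/12 = 362.76 kip·ft.

M_n ≈ 363 kip·ft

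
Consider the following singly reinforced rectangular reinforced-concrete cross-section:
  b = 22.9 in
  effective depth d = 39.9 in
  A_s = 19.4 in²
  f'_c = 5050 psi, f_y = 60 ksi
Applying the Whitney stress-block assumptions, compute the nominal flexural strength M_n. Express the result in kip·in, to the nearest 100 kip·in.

M_n ≈ 39600 kip·in

T = A_s f_y = 19.4 × 60 = 1164 kips.
a = T/(0.85 f'_c b) = 1164/(0.85 × 5.05 × 22.9) = 11.842 in.
M_n = T(d − a/2) = 1164 × (39.9 − 5.921) = 39551.6 kip·in.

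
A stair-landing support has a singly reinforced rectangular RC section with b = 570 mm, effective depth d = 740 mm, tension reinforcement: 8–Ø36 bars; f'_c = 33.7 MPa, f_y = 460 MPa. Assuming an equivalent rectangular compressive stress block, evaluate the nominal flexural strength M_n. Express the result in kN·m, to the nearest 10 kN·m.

M_n ≈ 2340 kN·m

A_s = 8 × 1018 = 8144 mm².
T = A_s f_y = 8144 × 460 = 3746240 N = 3746.24 kN.
From C = T: a = T/(0.85 f'_c b) = 3746240/(0.85 × 33.7 × 570) = 229.44 mm.
M_n = T(d − a/2) = 3746.24 kN × (740 − 114.72) mm = 2342.45 kN·m.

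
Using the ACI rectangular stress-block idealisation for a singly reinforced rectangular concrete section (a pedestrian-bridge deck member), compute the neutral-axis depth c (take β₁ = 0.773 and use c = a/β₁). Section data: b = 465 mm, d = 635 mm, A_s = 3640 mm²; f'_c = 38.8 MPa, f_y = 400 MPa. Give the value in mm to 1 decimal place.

c ≈ 122.8 mm

T = A_s f_y = 3640 × 400 = 1456000 N = 1456 kN.
Setting C = 0.85 f'_c a b equal to T: a = 1456000/(0.85 × 38.8 × 465) = 94.942 mm.
With β₁ = 0.773, c = a/β₁ = 94.942/0.773 = 122.8 mm.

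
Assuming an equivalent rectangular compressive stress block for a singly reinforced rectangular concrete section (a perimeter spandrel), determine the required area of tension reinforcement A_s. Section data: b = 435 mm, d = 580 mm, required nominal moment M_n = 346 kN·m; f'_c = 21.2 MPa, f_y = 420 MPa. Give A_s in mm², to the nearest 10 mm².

With M_n = 0.85 f'_c a b (d − a/2), solve the quadratic for a:
a = d − √(d² − 2M_n/(0.85 f'_c b)) = 580 − √(580² − 2 × 346×10⁶/(0.85 × 21.2 × 435)) = 81.88 mm.
A_s = 0.85 f'_c a b / f_y = 0.85 × 21.2 × 81.88 × 435 / 420 = 1528.2 mm².

A_s ≈ 1530 mm²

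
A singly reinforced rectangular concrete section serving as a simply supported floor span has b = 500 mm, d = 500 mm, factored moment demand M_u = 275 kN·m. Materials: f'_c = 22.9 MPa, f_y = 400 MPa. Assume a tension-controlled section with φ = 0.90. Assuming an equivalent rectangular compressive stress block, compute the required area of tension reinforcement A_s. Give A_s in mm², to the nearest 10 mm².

M_n = M_u/φ = 275/0.90 = 305.556 kN·m.
With M_n = 0.85 f'_c a b (d − a/2), solve the quadratic for a:
a = d − √(d² − 2M_n/(0.85 f'_c b)) = 500 − √(500² − 2 × 305.556×10⁶/(0.85 × 22.9 × 500)) = 67.32 mm.
A_s = 0.85 f'_c a b / f_y = 0.85 × 22.9 × 67.32 × 500 / 400 = 1638.0 mm².

A_s ≈ 1640 mm²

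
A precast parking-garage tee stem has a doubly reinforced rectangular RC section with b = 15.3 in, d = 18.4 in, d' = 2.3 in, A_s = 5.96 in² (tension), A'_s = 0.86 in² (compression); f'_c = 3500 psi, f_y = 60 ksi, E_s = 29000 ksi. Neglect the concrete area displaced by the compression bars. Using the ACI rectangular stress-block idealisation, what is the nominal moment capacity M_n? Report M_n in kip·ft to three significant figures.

M_n ≈ 453 kip·ft

Assume both steels yield.
a = (A_s − A'_s) f_y/(0.85 f'_c b) = (5.96 − 0.86) × 60/(0.85 × 3.5 × 15.3) = 6.723 in.
c = a/β₁ = 6.723/0.85 = 7.909 in; ε'_s = 0.003(c − d')/c = 0.0021 ≥ ε_y = 0.0021, so the compression steel yields.
M_n = (A_s − A'_s) f_y (d − a/2) + A'_s f_y (d − d') = 306 × (18.4 − 3.3615) + 51.6 × (18.4 − 2.3) = 4601.8 + 830.8 = 5432.6 kip·in = 5432.6/12 = 452.72 kip·ft.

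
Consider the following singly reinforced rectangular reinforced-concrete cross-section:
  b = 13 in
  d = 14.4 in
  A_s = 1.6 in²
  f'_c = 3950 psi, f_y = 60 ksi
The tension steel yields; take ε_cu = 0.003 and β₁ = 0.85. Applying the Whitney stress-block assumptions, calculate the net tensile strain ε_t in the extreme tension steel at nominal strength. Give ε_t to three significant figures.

ε_t ≈ 0.0137

a = A_s f_y/(0.85 f'_c b) = 2.199 in.
β₁ = 0.85, so c = a/β₁ = 2.199/0.85 = 2.587 in.
From the linear strain diagram with ε_cu = 0.003: ε_t = 0.003 (d − c)/c = 0.003 × (14.4 − 2.587)/2.587 = 0.0137.
Since ε_t ≥ 0.005, the section is tension-controlled.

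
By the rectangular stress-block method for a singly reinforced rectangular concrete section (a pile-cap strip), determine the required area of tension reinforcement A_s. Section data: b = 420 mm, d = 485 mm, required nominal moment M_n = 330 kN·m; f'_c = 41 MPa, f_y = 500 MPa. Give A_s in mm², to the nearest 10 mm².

A_s ≈ 1430 mm²

With M_n = 0.85 f'_c a b (d − a/2), solve the quadratic for a:
a = d − √(d² − 2M_n/(0.85 f'_c b)) = 485 − √(485² − 2 × 330×10⁶/(0.85 × 41 × 420)) = 48.96 mm.
A_s = 0.85 f'_c a b / f_y = 0.85 × 41 × 48.96 × 420 / 500 = 1433.3 mm².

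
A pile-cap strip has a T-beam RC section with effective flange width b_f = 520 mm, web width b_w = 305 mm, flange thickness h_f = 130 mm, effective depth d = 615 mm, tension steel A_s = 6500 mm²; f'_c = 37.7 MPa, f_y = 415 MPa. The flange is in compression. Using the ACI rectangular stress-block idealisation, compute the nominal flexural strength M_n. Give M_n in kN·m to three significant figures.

Tension: T = A_s f_y = 6500 × 415 = 2697500 N.
Try a within the flange: a = T/(0.85 f'_c b_f) = 2697500/(0.85 × 37.7 × 520) = 161.88 mm.
a = 161.88 > h_f = 130 mm: the block extends into the web. Split into flange-overhang and web parts.
C_f = 0.85 f'_c (b_f − b_w) h_f = 0.85 × 37.7 × (520 − 305) × 130 = 895658 N.
Remaining web compression depth: a_w = (T − C_f)/(0.85 f'_c b_w) = (2697500 − 895658)/(0.85 × 37.7 × 305) = 184.36 mm.
M_n = C_f(d − h_f/2) + (T − C_f)(d − a_w/2) = 895658 × (615 − 65) + 1801842 × (615 − 92.18) = 492.61 + 942.04 = 1434.65 × 10⁶ N·mm.
M_n = 1434.65 kN·m.

M_n ≈ 1430 kN·m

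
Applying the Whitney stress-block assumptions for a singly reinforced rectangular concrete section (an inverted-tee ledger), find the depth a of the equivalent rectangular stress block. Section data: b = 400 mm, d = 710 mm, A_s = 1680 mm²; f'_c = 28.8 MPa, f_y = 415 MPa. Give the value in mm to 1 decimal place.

a ≈ 71.2 mm

T = A_s f_y = 1680 × 415 = 697200 N = 697.2 kN.
Setting C = 0.85 f'_c a b equal to T: a = 697200/(0.85 × 28.8 × 400) = 71.2 mm.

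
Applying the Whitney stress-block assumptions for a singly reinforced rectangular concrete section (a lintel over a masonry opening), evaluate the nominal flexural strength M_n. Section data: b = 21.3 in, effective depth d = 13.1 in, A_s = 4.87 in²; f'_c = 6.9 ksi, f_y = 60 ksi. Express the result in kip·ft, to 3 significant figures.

T = A_s f_y = 4.87 × 60 = 292.2 kips.
a = T/(0.85 f'_c b) = 292.2/(0.85 × 6.9 × 21.3) = 2.339 in.
M_n = T(d − a/2) = 292.2 × (13.1 − 1.1695) = 3486.1 kip·in = 3486.1/12 = 290.51 kip·ft.

M_n ≈ 291 kip·ft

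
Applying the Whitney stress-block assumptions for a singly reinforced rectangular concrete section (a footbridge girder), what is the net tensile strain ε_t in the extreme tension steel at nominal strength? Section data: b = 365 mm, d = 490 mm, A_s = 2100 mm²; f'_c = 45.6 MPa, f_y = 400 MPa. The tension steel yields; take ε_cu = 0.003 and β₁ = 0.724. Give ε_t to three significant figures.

a = A_s f_y/(0.85 f'_c b) = 59.37 mm.
β₁ = 0.724, so c = a/β₁ = 59.37/0.724 = 82.00 mm.
From the linear strain diagram with ε_cu = 0.003: ε_t = 0.003 (d − c)/c = 0.003 × (490 − 82.00)/82.00 = 0.0149.
Since ε_t ≥ 0.005, the section is tension-controlled.

ε_t ≈ 0.0149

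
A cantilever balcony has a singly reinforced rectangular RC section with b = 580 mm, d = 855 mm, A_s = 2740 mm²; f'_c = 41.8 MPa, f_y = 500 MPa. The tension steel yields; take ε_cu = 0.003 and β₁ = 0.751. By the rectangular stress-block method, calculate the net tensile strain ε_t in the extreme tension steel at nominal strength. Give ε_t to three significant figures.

ε_t ≈ 0.0260

a = A_s f_y/(0.85 f'_c b) = 66.48 mm.
β₁ = 0.751, so c = a/β₁ = 66.48/0.751 = 88.52 mm.
From the linear strain diagram with ε_cu = 0.003: ε_t = 0.003 (d − c)/c = 0.003 × (855 − 88.52)/88.52 = 0.0260.
Since ε_t ≥ 0.005, the section is tension-controlled.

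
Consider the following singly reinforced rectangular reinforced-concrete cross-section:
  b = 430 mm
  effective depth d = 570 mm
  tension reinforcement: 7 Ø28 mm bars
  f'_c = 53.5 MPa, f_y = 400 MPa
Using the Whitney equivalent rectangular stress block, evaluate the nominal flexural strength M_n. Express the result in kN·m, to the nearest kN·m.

M_n ≈ 907 kN·m

A_s = 7 × 616 = 4312 mm².
T = A_s f_y = 4312 × 400 = 1724800 N = 1724.8 kN.
From C = T: a = T/(0.85 f'_c b) = 1724800/(0.85 × 53.5 × 430) = 88.21 mm.
M_n = T(d − a/2) = 1724.8 kN × (570 − 44.105) mm = 907.06 kN·m.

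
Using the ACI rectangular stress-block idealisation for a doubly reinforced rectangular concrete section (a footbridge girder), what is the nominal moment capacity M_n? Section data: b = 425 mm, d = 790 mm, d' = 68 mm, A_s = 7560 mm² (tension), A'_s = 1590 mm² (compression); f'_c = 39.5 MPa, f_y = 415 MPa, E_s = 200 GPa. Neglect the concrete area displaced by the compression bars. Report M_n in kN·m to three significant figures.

M_n ≈ 2220 kN·m

Assume both tension and compression steel yield.
Net tension couple steel: A_s − A'_s = 5970 mm².
a = (A_s − A'_s) f_y / (0.85 f'_c b) = 2477550/(0.85 × 39.5 × 425) = 173.63 mm.
c = a/β₁ = 173.63/0.768 = 226.08 mm; ε'_s = 0.003(c − d')/c = 0.0021 ≥ f_y/E_s = 0.0021, so compression steel does yield.
M_n = (A_s − A'_s) f_y (d − a/2) + A'_s f_y (d − d') = [2477550 × (790 − 86.815) + 659850 × (790 − 68)] × 10⁻⁶ = 1742.18 + 476.41 = 2218.59 kN·m.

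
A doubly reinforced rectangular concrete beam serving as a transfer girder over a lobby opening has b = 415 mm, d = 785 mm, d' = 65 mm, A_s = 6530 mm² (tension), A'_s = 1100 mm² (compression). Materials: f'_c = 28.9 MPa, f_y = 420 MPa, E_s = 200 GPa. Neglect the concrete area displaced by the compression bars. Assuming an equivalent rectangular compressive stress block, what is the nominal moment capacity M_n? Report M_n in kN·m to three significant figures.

Assume both tension and compression steel yield.
Net tension couple steel: A_s − A'_s = 5430 mm².
a = (A_s − A'_s) f_y / (0.85 f'_c b) = 2280600/(0.85 × 28.9 × 415) = 223.71 mm.
c = a/β₁ = 223.71/0.844 = 265.06 mm; ε'_s = 0.003(c − d')/c = 0.0023 ≥ f_y/E_s = 0.0021, so compression steel does yield.
M_n = (A_s − A'_s) f_y (d − a/2) + A'_s f_y (d − d') = [2280600 × (785 − 111.855) + 462000 × (785 − 65)] × 10⁻⁶ = 1535.17 + 332.64 = 1867.81 kN·m.

M_n ≈ 1870 kN·m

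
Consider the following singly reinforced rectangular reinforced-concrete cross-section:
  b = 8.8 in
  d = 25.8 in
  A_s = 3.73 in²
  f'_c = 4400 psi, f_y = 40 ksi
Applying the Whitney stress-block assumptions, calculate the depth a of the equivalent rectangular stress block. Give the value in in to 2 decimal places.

T = A_s f_y = 3.73 × 40 = 149.2 kips.
a = T/(0.85 f'_c b) = 149.2/(0.85 × 4.4 × 8.8) = 4.53 in.

a ≈ 4.53 in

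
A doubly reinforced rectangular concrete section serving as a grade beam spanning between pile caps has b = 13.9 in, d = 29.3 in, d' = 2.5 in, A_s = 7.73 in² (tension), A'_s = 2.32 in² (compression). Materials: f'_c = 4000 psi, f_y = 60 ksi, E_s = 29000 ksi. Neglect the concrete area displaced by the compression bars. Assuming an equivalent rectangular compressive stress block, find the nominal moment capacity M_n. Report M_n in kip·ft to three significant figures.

Assume both steels yield.
a = (A_s − A'_s) f_y/(0.85 f'_c b) = (7.73 − 2.32) × 60/(0.85 × 4 × 13.9) = 6.868 in.
c = a/β₁ = 6.868/0.85 = 8.080 in; ε'_s = 0.003(c − d')/c = 0.0021 ≥ ε_y = 0.0021, so the compression steel yields.
M_n = (A_s − A'_s) f_y (d − a/2) + A'_s f_y (d − d') = 324.6 × (29.3 − 3.434) + 139.2 × (29.3 − 2.5) = 8396.1 + 3730.6 = 12126.7 kip·in = 12126.7/12 = 1010.56 kip·ft.

M_n ≈ 1010 kip·ft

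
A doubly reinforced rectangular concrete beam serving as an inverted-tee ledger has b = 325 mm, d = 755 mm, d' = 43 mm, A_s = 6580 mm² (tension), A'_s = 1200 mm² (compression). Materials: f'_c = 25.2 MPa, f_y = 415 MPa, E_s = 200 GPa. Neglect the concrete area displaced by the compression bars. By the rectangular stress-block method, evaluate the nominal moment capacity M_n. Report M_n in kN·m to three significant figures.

M_n ≈ 1680 kN·m

Assume both tension and compression steel yield.
Net tension couple steel: A_s − A'_s = 5380 mm².
a = (A_s − A'_s) f_y / (0.85 f'_c b) = 2232700/(0.85 × 25.2 × 325) = 320.72 mm.
c = a/β₁ = 320.72/0.85 = 377.32 mm; ε'_s = 0.003(c − d')/c = 0.0027 ≥ f_y/E_s = 0.0021, so compression steel does yield.
M_n = (A_s − A'_s) f_y (d − a/2) + A'_s f_y (d − d') = [2232700 × (755 − 160.36) + 498000 × (755 − 43)] × 10⁻⁶ = 1327.65 + 354.58 = 1682.23 kN·m.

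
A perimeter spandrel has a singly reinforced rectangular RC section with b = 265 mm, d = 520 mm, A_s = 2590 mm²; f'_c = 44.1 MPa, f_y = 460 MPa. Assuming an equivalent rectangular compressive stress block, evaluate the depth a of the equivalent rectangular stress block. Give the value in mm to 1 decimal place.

T = A_s f_y = 2590 × 460 = 1191400 N = 1191.4 kN.
Setting C = 0.85 f'_c a b equal to T: a = 1191400/(0.85 × 44.1 × 265) = 119.9 mm.

a ≈ 119.9 mm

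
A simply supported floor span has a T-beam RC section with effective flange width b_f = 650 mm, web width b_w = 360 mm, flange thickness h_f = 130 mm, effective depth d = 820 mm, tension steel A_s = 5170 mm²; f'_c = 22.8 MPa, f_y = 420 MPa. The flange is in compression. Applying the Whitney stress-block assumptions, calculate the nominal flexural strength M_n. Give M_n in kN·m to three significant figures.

M_n ≈ 1580 kN·m

Tension: T = A_s f_y = 5170 × 420 = 2171400 N.
Try a within the flange: a = T/(0.85 f'_c b_f) = 2171400/(0.85 × 22.8 × 650) = 172.37 mm.
a = 172.37 > h_f = 130 mm: the block extends into the web. Split into flange-overhang and web parts.
C_f = 0.85 f'_c (b_f − b_w) h_f = 0.85 × 22.8 × (650 − 360) × 130 = 730626 N.
Remaining web compression depth: a_w = (T − C_f)/(0.85 f'_c b_w) = (2171400 − 730626)/(0.85 × 22.8 × 360) = 206.51 mm.
M_n = C_f(d − h_f/2) + (T − C_f)(d − a_w/2) = 730626 × (820 − 65) + 1440774 × (820 − 103.255) = 551.62 + 1032.67 = 1584.29 × 10⁶ N·mm.
M_n = 1584.29 kN·m.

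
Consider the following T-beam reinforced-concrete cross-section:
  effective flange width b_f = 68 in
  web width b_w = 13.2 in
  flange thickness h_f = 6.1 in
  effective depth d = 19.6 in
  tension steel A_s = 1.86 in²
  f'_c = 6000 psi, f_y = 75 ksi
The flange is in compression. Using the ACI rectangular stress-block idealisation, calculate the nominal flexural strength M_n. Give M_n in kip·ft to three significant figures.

Tension: T = A_s f_y = 1.86 × 75 = 139.5 kips.
Try a within the flange: a = T/(0.85 f'_c b_f) = 139.5/(0.85 × 6 × 68) = 0.402 in.
Since a = 0.402 ≤ h_f = 6.1 in, the stress block lies entirely in the flange; analyse as a rectangular beam of width b_f.
M_n = T(d − a/2) = 139.5 × (19.6 − 0.201) = 2706.2 kip·in.
M_n = 2706.2/12 = 225.52 kip·ft.

M_n ≈ 226 kip·ft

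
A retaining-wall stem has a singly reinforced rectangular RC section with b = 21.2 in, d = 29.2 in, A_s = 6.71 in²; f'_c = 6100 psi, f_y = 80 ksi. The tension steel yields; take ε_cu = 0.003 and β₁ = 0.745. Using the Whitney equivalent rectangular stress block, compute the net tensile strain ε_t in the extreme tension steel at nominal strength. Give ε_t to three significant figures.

a = A_s f_y/(0.85 f'_c b) = 4.883 in.
β₁ = 0.745, so c = a/β₁ = 4.883/0.745 = 6.554 in.
From the linear strain diagram with ε_cu = 0.003: ε_t = 0.003 (d − c)/c = 0.003 × (29.2 − 6.554)/6.554 = 0.0104.
Since ε_t ≥ 0.005, the section is tension-controlled.

ε_t ≈ 0.0104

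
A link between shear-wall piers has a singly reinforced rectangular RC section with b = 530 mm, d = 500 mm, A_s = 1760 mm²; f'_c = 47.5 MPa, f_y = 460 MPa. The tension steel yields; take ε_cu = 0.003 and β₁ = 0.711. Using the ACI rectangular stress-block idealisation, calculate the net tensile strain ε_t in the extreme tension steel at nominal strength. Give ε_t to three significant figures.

a = A_s f_y/(0.85 f'_c b) = 37.83 mm.
β₁ = 0.711, so c = a/β₁ = 37.83/0.711 = 53.21 mm.
From the linear strain diagram with ε_cu = 0.003: ε_t = 0.003 (d − c)/c = 0.003 × (500 − 53.21)/53.21 = 0.0252.
Since ε_t ≥ 0.005, the section is tension-controlled.

ε_t ≈ 0.0252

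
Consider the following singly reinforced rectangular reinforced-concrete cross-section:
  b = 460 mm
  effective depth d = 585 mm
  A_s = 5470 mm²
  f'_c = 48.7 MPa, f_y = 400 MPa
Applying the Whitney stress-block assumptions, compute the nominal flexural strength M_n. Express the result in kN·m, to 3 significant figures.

M_n ≈ 1150 kN·m

T = A_s f_y = 5470 × 400 = 2188000 N = 2188 kN.
From C = T: a = T/(0.85 f'_c b) = 2188000/(0.85 × 48.7 × 460) = 114.91 mm.
M_n = T(d − a/2) = 2188 kN × (585 − 57.455) mm = 1154.27 kN·m.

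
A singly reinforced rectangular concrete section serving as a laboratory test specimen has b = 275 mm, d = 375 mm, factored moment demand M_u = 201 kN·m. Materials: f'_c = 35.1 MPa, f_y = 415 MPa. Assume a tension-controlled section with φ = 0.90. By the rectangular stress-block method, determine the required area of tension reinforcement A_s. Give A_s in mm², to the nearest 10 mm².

M_n = M_u/φ = 201/0.90 = 223.333 kN·m.
With M_n = 0.85 f'_c a b (d − a/2), solve the quadratic for a:
a = d − √(d² − 2M_n/(0.85 f'_c b)) = 375 − √(375² − 2 × 223.333×10⁶/(0.85 × 35.1 × 275)) = 81.43 mm.
A_s = 0.85 f'_c a b / f_y = 0.85 × 35.1 × 81.43 × 275 / 415 = 1609.9 mm².

A_s ≈ 1610 mm²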